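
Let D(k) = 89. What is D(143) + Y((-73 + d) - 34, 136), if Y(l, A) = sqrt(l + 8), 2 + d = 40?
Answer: 89 + I*sqrt(61) ≈ 89.0 + 7.8102*I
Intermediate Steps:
d = 38 (d = -2 + 40 = 38)
Y(l, A) = sqrt(8 + l)
D(143) + Y((-73 + d) - 34, 136) = 89 + sqrt(8 + ((-73 + 38) - 34)) = 89 + sqrt(8 + (-35 - 34)) = 89 + sqrt(8 - 69) = 89 + sqrt(-61) = 89 + I*sqrt(61)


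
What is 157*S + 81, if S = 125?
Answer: 19706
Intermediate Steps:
157*S + 81 = 157*125 + 81 = 19625 + 81 = 19706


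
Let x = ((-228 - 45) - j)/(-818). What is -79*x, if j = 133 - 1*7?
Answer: -31521/818 ≈ -38.534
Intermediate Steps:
j = 126 (j = 133 - 7 = 126)
x = 399/818 (x = ((-228 - 45) - 1*126)/(-818) = (-273 - 126)*(-1/818) = -399*(-1/818) = 399/818 ≈ 0.48777)
-79*x = -79*399/818 = -31521/818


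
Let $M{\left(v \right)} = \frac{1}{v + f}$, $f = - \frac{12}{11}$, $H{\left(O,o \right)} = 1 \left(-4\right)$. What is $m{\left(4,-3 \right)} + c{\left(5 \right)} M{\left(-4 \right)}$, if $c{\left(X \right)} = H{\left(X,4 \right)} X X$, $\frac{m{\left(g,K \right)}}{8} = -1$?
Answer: $\frac{163}{14} \approx 11.643$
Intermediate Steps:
$m{\left(g,K \right)} = -8$ ($m{\left(g,K \right)} = 8 \left(-1\right) = -8$)
$H{\left(O,o \right)} = -4$
$f = - \frac{12}{11}$ ($f = \left(-12\right) \frac{1}{11} = - \frac{12}{11} \approx -1.0909$)
$c{\left(X \right)} = - 4 X^{2}$ ($c{\left(X \right)} = - 4 X X = - 4 X^{2}$)
$M{\left(v \right)} = \frac{1}{- \frac{12}{11} + v}$ ($M{\left(v \right)} = \frac{1}{v - \frac{12}{11}} = \frac{1}{- \frac{12}{11} + v}$)
$m{\left(4,-3 \right)} + c{\left(5 \right)} M{\left(-4 \right)} = -8 + - 4 \cdot 5^{2} \frac{11}{-12 + 11 \left(-4\right)} = -8 + \left(-4\right) 25 \frac{11}{-12 - 44} = -8 - 100 \frac{11}{-56} = -8 - 100 \cdot 11 \left(- \frac{1}{56}\right) = -8 - - \frac{275}{14} = -8 + \frac{275}{14} = \frac{163}{14}$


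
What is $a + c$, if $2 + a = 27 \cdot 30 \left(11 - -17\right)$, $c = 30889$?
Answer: $53567$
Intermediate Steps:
$a = 22678$ ($a = -2 + 27 \cdot 30 \left(11 - -17\right) = -2 + 810 \left(11 + 17\right) = -2 + 810 \cdot 28 = -2 + 22680 = 22678$)
$a + c = 22678 + 30889 = 53567$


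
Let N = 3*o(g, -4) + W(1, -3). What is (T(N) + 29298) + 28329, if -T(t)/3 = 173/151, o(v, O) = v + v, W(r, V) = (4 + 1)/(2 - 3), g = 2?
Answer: 8701158/151 ≈ 57624.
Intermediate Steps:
W(r, V) = -5 (W(r, V) = 5/(-1) = 5*(-1) = -5)
o(v, O) = 2*v
N = 7 (N = 3*(2*2) - 5 = 3*4 - 5 = 12 - 5 = 7)
T(t) = -519/151
(T(N) + 29298) + 28329 = (-519/151 + 29298) + 28329 = 4423479/151 + 28329 = 8701158/151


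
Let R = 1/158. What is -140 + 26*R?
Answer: -11047/79 ≈ -139.84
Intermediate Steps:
R = 1/158 ≈ 0.0063291
-140 + 26*R = -140 + 26*(1/158) = -140 + 13/79 = -11047/79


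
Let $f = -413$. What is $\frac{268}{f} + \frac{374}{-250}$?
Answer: $- \frac{110731}{51625} \approx -2.1449$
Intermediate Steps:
$\frac{268}{f} + \frac{374}{-250} = \frac{268}{-413} + \frac{374}{-250} = 268 \left(- \frac{1}{413}\right) + 374 \left(- \frac{1}{250}\right) = - \frac{268}{413} - \frac{187}{125} = - \frac{110731}{51625}$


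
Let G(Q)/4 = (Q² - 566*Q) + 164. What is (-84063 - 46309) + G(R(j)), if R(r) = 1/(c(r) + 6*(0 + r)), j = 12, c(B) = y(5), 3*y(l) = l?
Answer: -6336960152/48841 ≈ -1.2975e+5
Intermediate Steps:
y(l) = l/3
c(B) = 5/3 (c(B) = (⅓)*5 = 5/3)
R(r) = 1/(5/3 + 6*r) (R(r) = 1/(5/3 + 6*(0 + r)) = 1/(5/3 + 6*r))
G(Q) = 656 - 2264*Q + 4*Q² (G(Q) = 4*((Q² - 566*Q) + 164) = 4*(164 + Q² - 566*Q) = 656 - 2264*Q + 4*Q²)
(-84063 - 46309) + G(R(j)) = (-84063 - 46309) + (656 - 6792/(5 + 18*12) + 4*(3/(5 + 18*12))²) = -130372 + (656 - 6792/(5 + 216) + 4*(3/(5 + 216))²) = -130372 + (656 - 6792/221 + 4*(3/221)²) = -130372 + (656 - 6792/221 + 4*(3*(1/221))²) = -130372 + (656 - 2264*3/221 + 4*(3/221)²) = -130372 + (656 - 6792/221 + 4*(9/48841)) = -130372 + (656 - 6792/221 + 36/48841) = -130372 + 30538700/48841 = -6336960152/48841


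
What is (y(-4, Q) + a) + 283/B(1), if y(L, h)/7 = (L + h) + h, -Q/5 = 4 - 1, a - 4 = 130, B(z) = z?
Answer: 179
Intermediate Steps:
a = 134 (a = 4 + 130 = 134)
Q = -15 (Q = -5*(4 - 1) = -5*3 = -15)
y(L, h) = 7*L + 14*h (y(L, h) = 7*((L + h) + h) = 7*(L + 2*h) = 7*L + 14*h)
(y(-4, Q) + a) + 283/B(1) = ((7*(-4) + 14*(-15)) + 134) + 283/1 = ((-28 - 210) + 134) + 283*1 = (-238 + 134) + 283 = -104 + 283 = 179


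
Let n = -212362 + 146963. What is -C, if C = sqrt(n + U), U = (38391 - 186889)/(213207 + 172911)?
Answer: -I*sqrt(270839034435290)/64353 ≈ -255.73*I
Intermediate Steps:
n = -65399
U = -74249/193059 (U = -148498/386118 = -148498*1/386118 = -74249/193059 ≈ -0.38459)
C = I*sqrt(270839034435290)/64353 (C = sqrt(-65399 - 74249/193059) = sqrt(-12625939790/193059) = I*sqrt(270839034435290)/64353 ≈ 255.73*I)
-C = -I*sqrt(270839034435290)/64353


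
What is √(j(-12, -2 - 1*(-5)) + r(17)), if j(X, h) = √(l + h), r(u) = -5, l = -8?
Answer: √(-5 + I*√5) ≈ 0.48848 + 2.2888*I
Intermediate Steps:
j(X, h) = √(-8 + h)
√(j(-12, -2 - 1*(-5)) + r(17)) = √(√(-8 + (-2 - 1*(-5))) - 5) = √(√(-8 + (-2 + 5)) - 5) = √(√(-8 + 3) - 5) = √(√(-5) - 5) = √(I*√5 - 5) = √(-5 + I*√5)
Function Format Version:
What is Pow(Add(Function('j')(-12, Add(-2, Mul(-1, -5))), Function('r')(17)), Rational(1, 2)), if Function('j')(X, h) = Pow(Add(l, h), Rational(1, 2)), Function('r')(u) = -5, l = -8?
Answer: Pow(Add(-5, Mul(I, Pow(5, Rational(1, 2)))), Rational(1, 2)) ≈ Add(0.48848, Mul(2.2888, I))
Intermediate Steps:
Function('j')(X, h) = Pow(Add(-8, h), Rational(1, 2))
Pow(Add(Function('j')(-12, Add(-2, Mul(-1, -5))), Function('r')(17)), Rational(1, 2)) = Pow(Add(Pow(Add(-8, Add(-2, Mul(-1, -5))), Rational(1, 2)), -5), Rational(1, 2)) = Pow(Add(Pow(Add(-8, Add(-2, 5)), Rational(1, 2)), -5), Rational(1, 2)) = Pow(Add(Pow(Add(-8, 3), Rational(1, 2)), -5), Rational(1, 2)) = Pow(Add(Pow(-5, Rational(1, 2)), -5), Rational(1, 2)) = Pow(Add(Mul(I, Pow(5, Rational(1, 2))), -5), Rational(1, 2)) = Pow(Add(-5, Mul(I, Pow(5, Rational(1, 2)))), Rational(1, 2))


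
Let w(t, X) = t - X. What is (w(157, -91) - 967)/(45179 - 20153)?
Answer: -719/25026 ≈ -0.028730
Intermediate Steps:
(w(157, -91) - 967)/(45179 - 20153) = ((157 - 1*(-91)) - 967)/(45179 - 20153) = ((157 + 91) - 967)/25026 = (248 - 967)*(1/25026) = -719*1/25026 = -719/25026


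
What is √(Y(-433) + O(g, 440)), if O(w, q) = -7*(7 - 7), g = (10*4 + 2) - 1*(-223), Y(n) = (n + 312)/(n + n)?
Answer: 11*√866/866 ≈ 0.37380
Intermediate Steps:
Y(n) = (312 + n)/(2*n) (Y(n) = (312 + n)/((2*n)) = (312 + n)*(1/(2*n)) = (312 + n)/(2*n))
g = 265 (g = (40 + 2) + 223 = 42 + 223 = 265)
O(w, q) = 0 (O(w, q) = -7*0 = 0)
√(Y(-433) + O(g, 440)) = √((½)*(312 - 433)/(-433) + 0) = √((½)*(-1/433)*(-121) + 0) = √(121/866 + 0) = √(121/866) = 11*√866/866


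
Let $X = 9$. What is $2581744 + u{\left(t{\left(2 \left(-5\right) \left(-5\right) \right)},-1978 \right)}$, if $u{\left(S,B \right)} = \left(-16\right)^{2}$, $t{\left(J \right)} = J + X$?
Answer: $2582000$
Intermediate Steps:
$t{\left(J \right)} = 9 + J$ ($t{\left(J \right)} = J + 9 = 9 + J$)
$u{\left(S,B \right)} = 256$
$2581744 + u{\left(t{\left(2 \left(-5\right) \left(-5\right) \right)},-1978 \right)} = 2581744 + 256 = 2582000$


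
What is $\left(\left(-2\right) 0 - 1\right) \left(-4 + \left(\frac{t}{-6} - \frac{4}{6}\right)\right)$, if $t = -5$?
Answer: $\frac{23}{6} \approx 3.8333$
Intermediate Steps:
$\left(\left(-2\right) 0 - 1\right) \left(-4 + \left(\frac{t}{-6} - \frac{4}{6}\right)\right) = \left(\left(-2\right) 0 - 1\right) \left(-4 - \left(- \frac{5}{6} + \frac{2}{3}\right)\right) = \left(0 - 1\right) \left(-4 - - \frac{1}{6}\right) = - (-4 + \left(\frac{5}{6} - \frac{2}{3}\right)) = - (-4 + \frac{1}{6}) = \left(-1\right) \left(- \frac{23}{6}\right) = \frac{23}{6}$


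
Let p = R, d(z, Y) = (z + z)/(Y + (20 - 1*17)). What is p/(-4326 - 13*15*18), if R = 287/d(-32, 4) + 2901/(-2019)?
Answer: 471315/112504064 ≈ 0.0041893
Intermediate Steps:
d(z, Y) = 2*z/(3 + Y) (d(z, Y) = (2*z)/(Y + (20 - 17)) = (2*z)/(Y + 3) = (2*z)/(3 + Y) = 2*z/(3 + Y))
R = -1413945/43072 (R = 287/((2*(-32)/(3 + 4))) + 2901/(-2019) = 287/((2*(-32)/7)) + 2901*(-1/2019) = 287/((2*(-32)*(⅐))) - 967/673 = 287/(-64/7) - 967/673 = 287*(-7/64) - 967/673 = -2009/64 - 967/673 = -1413945/43072 ≈ -32.827)
p = -1413945/43072 ≈ -32.827
p/(-4326 - 13*15*18) = -1413945/(43072*(-4326 - 13*15*18)) = -1413945/(43072*(-4326 - 195*18)) = -1413945/(43072*(-4326 - 3510)) = -1413945/43072/(-7836) = -1413945/43072*(-1/7836) = 471315/112504064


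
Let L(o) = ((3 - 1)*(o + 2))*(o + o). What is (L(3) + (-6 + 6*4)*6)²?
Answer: 28224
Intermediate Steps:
L(o) = 2*o*(4 + 2*o) (L(o) = (2*(2 + o))*(2*o) = (4 + 2*o)*(2*o) = 2*o*(4 + 2*o))
(L(3) + (-6 + 6*4)*6)² = (4*3*(2 + 3) + (-6 + 6*4)*6)² = (4*3*5 + (-6 + 24)*6)² = (60 + 18*6)² = (60 + 108)² = 168² = 28224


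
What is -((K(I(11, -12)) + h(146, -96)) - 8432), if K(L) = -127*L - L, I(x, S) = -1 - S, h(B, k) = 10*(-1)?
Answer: 9850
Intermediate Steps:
h(B, k) = -10
K(L) = -128*L
-((K(I(11, -12)) + h(146, -96)) - 8432) = -((-128*(-1 - 1*(-12)) - 10) - 8432) = -((-128*(-1 + 12) - 10) - 8432) = -((-128*11 - 10) - 8432) = -((-1408 - 10) - 8432) = -(-1418 - 8432) = -1*(-9850) = 9850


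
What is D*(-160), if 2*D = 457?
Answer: -36560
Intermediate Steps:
D = 457/2 (D = (½)*457 = 457/2 ≈ 228.50)
D*(-160) = (457/2)*(-160) = -36560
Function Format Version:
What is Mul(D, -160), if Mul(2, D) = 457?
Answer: -36560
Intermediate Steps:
D = Rational(457, 2) (D = Mul(Rational(1, 2), 457) = Rational(457, 2) ≈ 228.50)
Mul(D, -160) = Mul(Rational(457, 2), -160) = -36560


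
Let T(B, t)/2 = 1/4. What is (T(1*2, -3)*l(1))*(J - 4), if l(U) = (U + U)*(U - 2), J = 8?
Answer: -4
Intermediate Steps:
l(U) = 2*U*(-2 + U) (l(U) = (2*U)*(-2 + U) = 2*U*(-2 + U))
T(B, t) = 1/2 (T(B, t) = 2/4 = 2*(1/4) = 1/2)
(T(1*2, -3)*l(1))*(J - 4) = ((2*1*(-2 + 1))/2)*(8 - 4) = ((2*1*(-1))/2)*4 = ((1/2)*(-2))*4 = -1*4 = -4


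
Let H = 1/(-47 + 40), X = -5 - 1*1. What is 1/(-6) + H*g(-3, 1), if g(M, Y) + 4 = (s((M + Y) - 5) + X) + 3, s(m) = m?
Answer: 11/6 ≈ 1.8333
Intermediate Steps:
X = -6 (X = -5 - 1 = -6)
g(M, Y) = -12 + M + Y (g(M, Y) = -4 + ((((M + Y) - 5) - 6) + 3) = -4 + (((-5 + M + Y) - 6) + 3) = -4 + ((-11 + M + Y) + 3) = -4 + (-8 + M + Y) = -12 + M + Y)
H = -⅐ (H = 1/(-7) = -⅐ ≈ -0.14286)
1/(-6) + H*g(-3, 1) = 1/(-6) - (-12 - 3 + 1)/7 = -⅙ - ⅐*(-14) = -⅙ + 2 = 11/6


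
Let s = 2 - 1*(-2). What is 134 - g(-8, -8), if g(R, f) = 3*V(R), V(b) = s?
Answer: 122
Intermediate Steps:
s = 4 (s = 2 + 2 = 4)
V(b) = 4
g(R, f) = 12 (g(R, f) = 3*4 = 12)
134 - g(-8, -8) = 134 - 1*12 = 134 - 12 = 122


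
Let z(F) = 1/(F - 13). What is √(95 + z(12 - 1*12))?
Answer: √16042/13 ≈ 9.7428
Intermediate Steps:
z(F) = 1/(-13 + F)
√(95 + z(12 - 1*12)) = √(95 + 1/(-13 + (12 - 1*12))) = √(95 + 1/(-13 + (12 - 12))) = √(95 + 1/(-13 + 0)) = √(95 + 1/(-13)) = √(95 - 1/13) = √(1234/13) = √16042/13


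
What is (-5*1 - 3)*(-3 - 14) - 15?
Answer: 121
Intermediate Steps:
(-5*1 - 3)*(-3 - 14) - 15 = (-5 - 3)*(-17) - 15 = -8*(-17) - 15 = 136 - 15 = 121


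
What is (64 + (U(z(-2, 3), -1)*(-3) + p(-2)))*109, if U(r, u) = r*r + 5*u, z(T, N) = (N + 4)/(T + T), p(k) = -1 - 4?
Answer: 113033/16 ≈ 7064.6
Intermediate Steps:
p(k) = -5
z(T, N) = (4 + N)/(2*T) (z(T, N) = (4 + N)/((2*T)) = (4 + N)*(1/(2*T)) = (4 + N)/(2*T))
U(r, u) = r² + 5*u
(64 + (U(z(-2, 3), -1)*(-3) + p(-2)))*109 = (64 + ((((½)*(4 + 3)/(-2))² + 5*(-1))*(-3) - 5))*109 = (64 + ((((½)*(-½)*7)² - 5)*(-3) - 5))*109 = (64 + (((-7/4)² - 5)*(-3) - 5))*109 = (64 + ((49/16 - 5)*(-3) - 5))*109 = (64 + (-31/16*(-3) - 5))*109 = (64 + (93/16 - 5))*109 = (64 + 13/16)*109 = (1037/16)*109 = 113033/16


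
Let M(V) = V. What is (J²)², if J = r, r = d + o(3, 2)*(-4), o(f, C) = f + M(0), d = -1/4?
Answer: 5764801/256 ≈ 22519.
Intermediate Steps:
d = -¼ (d = -1*¼ = -¼ ≈ -0.25000)
o(f, C) = f (o(f, C) = f + 0 = f)
r = -49/4 (r = -¼ + 3*(-4) = -¼ - 12 = -49/4 ≈ -12.250)
J = -49/4 ≈ -12.250
(J²)² = ((-49/4)²)² = (2401/16)² = 5764801/256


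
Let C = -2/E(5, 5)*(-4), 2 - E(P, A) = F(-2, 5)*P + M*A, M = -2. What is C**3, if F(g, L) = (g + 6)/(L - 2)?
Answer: 27/8 ≈ 3.3750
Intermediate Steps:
F(g, L) = (6 + g)/(-2 + L)
E(P, A) = 2 + 2*A - 4*P/3 (E(P, A) = 2 - (((6 - 2)/(-2 + 5))*P - 2*A) = 2 - ((4/3)*P - 2*A) = 2 - (((1/3)*4)*P - 2*A) = 2 - (4*P/3 - 2*A) = 2 - (-2*A + 4*P/3) = 2 + (2*A - 4*P/3) = 2 + 2*A - 4*P/3)
C = 3/2 (C = -2/(2 + 2*5 - 4/3*5)*(-4) = -2/(2 + 10 - 20/3)*(-4) = -2/16/3*(-4) = -2*3/16*(-4) = -3/8*(-4) = 3/2 ≈ 1.5000)
C**3 = (3/2)**3 = 27/8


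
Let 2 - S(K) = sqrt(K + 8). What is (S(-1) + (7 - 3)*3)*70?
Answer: 980 - 70*sqrt(7) ≈ 794.80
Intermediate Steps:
S(K) = 2 - sqrt(8 + K) (S(K) = 2 - sqrt(K + 8) = 2 - sqrt(8 + K))
(S(-1) + (7 - 3)*3)*70 = ((2 - sqrt(8 - 1)) + (7 - 3)*3)*70 = ((2 - sqrt(7)) + 4*3)*70 = ((2 - sqrt(7)) + 12)*70 = (14 - sqrt(7))*70 = 980 - 70*sqrt(7)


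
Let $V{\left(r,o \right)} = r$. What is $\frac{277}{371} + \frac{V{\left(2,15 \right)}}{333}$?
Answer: $\frac{92983}{123543} \approx 0.75264$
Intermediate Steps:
$\frac{277}{371} + \frac{V{\left(2,15 \right)}}{333} = \frac{277}{371} + \frac{2}{333} = \frac{92983}{123543}$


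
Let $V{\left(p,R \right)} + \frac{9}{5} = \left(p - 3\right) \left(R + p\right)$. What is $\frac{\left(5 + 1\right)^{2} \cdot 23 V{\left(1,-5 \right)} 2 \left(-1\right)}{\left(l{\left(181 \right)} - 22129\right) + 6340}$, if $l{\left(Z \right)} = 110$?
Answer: $\frac{51336}{78395} \approx 0.65484$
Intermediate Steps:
$V{\left(p,R \right)} = - \frac{9}{5} + \left(-3 + p\right) \left(R + p\right)$ ($V{\left(p,R \right)} = - \frac{9}{5} + \left(p - 3\right) \left(R + p\right) = - \frac{9}{5} + \left(-3 + p\right) \left(R + p\right)$)
$\frac{\left(5 + 1\right)^{2} \cdot 23 V{\left(1,-5 \right)} 2 \left(-1\right)}{\left(l{\left(181 \right)} - 22129\right) + 6340} = \frac{\left(5 + 1\right)^{2} \cdot 23 \left(- \frac{9}{5} + 1^{2} - -15 - 3 - 5\right) 2 \left(-1\right)}{\left(110 - 22129\right) + 6340} = \frac{6^{2} \cdot 23 \left(- \frac{9}{5} + 1 + 15 - 3 - 5\right) 2 \left(-1\right)}{-22019 + 6340} = \frac{36 \cdot 23 \cdot \frac{31}{5} \cdot 2 \left(-1\right)}{-15679} = 828 \cdot \frac{62}{5} \left(-1\right) \left(- \frac{1}{15679}\right) = 828 \left(- \frac{62}{5}\right) \left(- \frac{1}{15679}\right) = \left(- \frac{51336}{5}\right) \left(- \frac{1}{15679}\right) = \frac{51336}{78395}$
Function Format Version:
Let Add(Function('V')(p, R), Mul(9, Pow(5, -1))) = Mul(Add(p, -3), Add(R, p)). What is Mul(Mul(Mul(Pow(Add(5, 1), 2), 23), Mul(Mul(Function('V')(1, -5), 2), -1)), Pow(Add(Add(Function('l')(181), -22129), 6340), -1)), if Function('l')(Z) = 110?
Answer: Rational(51336, 78395) ≈ 0.65484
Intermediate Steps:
Function('V')(p, R) = Add(Rational(-9, 5), Mul(Add(-3, p), Add(R, p))) (Function('V')(p, R) = Add(Rational(-9, 5), Mul(Add(p, -3), Add(R, p))) = Add(Rational(-9, 5), Mul(Add(-3, p), Add(R, p))))
Mul(Mul(Mul(Pow(Add(5, 1), 2), 23), Mul(Mul(Function('V')(1, -5), 2), -1)), Pow(Add(Add(Function('l')(181), -22129), 6340), -1)) = Mul(Mul(Mul(Pow(Add(5, 1), 2), 23), Mul(Mul(Add(Rational(-9, 5), Pow(1, 2), Mul(-3, -5), Mul(-3, 1), Mul(-5, 1)), 2), -1)), Pow(Add(Add(110, -22129), 6340), -1)) = Mul(Mul(Mul(Pow(6, 2), 23), Mul(Mul(Add(Rational(-9, 5), 1, 15, -3, -5), 2), -1)), Pow(Add(-22019, 6340), -1)) = Mul(Mul(Mul(36, 23), Mul(Mul(Rational(31, 5), 2), -1)), Pow(-15679, -1)) = Mul(Mul(828, Mul(Rational(62, 5), -1)), Rational(-1, 15679)) = Mul(Mul(828, Rational(-62, 5)), Rational(-1, 15679)) = Mul(Rational(-51336, 5), Rational(-1, 15679)) = Rational(51336, 78395)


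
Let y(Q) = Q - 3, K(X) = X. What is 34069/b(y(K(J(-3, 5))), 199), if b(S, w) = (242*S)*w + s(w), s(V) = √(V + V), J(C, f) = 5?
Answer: 8244698/23308471 - 34069*√398/9276771458 ≈ 0.35365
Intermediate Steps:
y(Q) = -3 + Q
s(V) = √2*√V (s(V) = √(2*V) = √2*√V)
b(S, w) = √2*√w + 242*S*w (b(S, w) = (242*S)*w + √2*√w = 242*S*w + √2*√w = √2*√w + 242*S*w)
34069/b(y(K(J(-3, 5))), 199) = 34069/(√2*√199 + 242*(-3 + 5)*199) = 34069/(√398 + 242*2*199) = 34069/(√398 + 96316) = 34069/(96316 + √398)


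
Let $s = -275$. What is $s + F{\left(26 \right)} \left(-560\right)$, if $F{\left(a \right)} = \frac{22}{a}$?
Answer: $- \frac{9735}{13} \approx -748.85$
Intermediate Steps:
$s + F{\left(26 \right)} \left(-560\right) = -275 + \frac{22}{26} \left(-560\right) = -275 + 22 \cdot \frac{1}{26} \left(-560\right) = -275 + \frac{11}{13} \left(-560\right) = -275 - \frac{6160}{13} = - \frac{9735}{13}$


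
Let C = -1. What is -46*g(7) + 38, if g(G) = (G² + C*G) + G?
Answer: -2216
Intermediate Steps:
g(G) = G² (g(G) = (G² - G) + G = G²)
-46*g(7) + 38 = -46*7² + 38 = -46*49 + 38 = -2254 + 38 = -2216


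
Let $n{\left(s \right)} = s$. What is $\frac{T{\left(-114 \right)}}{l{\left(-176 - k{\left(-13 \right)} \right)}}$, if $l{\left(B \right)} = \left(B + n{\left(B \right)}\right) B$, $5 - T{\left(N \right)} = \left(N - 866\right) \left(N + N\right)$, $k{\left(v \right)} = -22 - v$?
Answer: $- \frac{223435}{55778} \approx -4.0058$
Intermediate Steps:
$T{\left(N \right)} = 5 - 2 N \left(-866 + N\right)$ ($T{\left(N \right)} = 5 - \left(N - 866\right) \left(N + N\right) = 5 - \left(-866 + N\right) 2 N = 5 - 2 N \left(-866 + N\right)$)
$l{\left(B \right)} = 2 B^{2}$ ($l{\left(B \right)} = \left(B + B\right) B = 2 B B = 2 B^{2}$)
$\frac{T{\left(-114 \right)}}{l{\left(-176 - k{\left(-13 \right)} \right)}} = \frac{5 - 2 \left(-114\right)^{2} + 1732 \left(-114\right)}{2 \left(-176 - \left(-22 - -13\right)\right)^{2}} = \frac{5 - 25992 - 197448}{2 \left(-176 - \left(-22 + 13\right)\right)^{2}} = \frac{5 - 25992 - 197448}{2 \left(-176 - -9\right)^{2}} = - \frac{223435}{2 \left(-176 + 9\right)^{2}} = - \frac{223435}{2 \left(-167\right)^{2}} = - \frac{223435}{2 \cdot 27889} = - \frac{223435}{55778}$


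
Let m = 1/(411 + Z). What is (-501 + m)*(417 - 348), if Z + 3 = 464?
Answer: -30144099/872 ≈ -34569.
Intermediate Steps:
Z = 461 (Z = -3 + 464 = 461)
m = 1/872 (m = 1/(411 + 461) = 1/872 ≈ 0.0011468)
(-501 + m)*(417 - 348) = (-501 + 1/872)*(417 - 348) = -436871/872*69 = -30144099/872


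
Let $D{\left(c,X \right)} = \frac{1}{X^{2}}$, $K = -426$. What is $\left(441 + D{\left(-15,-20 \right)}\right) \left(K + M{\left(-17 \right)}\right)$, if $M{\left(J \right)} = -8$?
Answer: $- \frac{38279017}{200} \approx -1.914 \cdot 10^{5}$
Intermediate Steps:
$D{\left(c,X \right)} = \frac{1}{X^{2}}$
$\left(441 + D{\left(-15,-20 \right)}\right) \left(K + M{\left(-17 \right)}\right) = \left(441 + \frac{1}{400}\right) \left(-426 - 8\right) = \left(441 + \frac{1}{400}\right) \left(-434\right) = \frac{176401}{400} \left(-434\right) = - \frac{38279017}{200}$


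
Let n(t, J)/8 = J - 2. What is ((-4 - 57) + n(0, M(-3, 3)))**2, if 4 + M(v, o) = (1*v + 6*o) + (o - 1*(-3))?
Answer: 3481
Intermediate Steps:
M(v, o) = -1 + v + 7*o (M(v, o) = -4 + ((1*v + 6*o) + (o - 1*(-3))) = -4 + ((v + 6*o) + (o + 3)) = -4 + ((v + 6*o) + (3 + o)) = -4 + (3 + v + 7*o) = -1 + v + 7*o)
n(t, J) = -16 + 8*J (n(t, J) = 8*(J - 2) = 8*(-2 + J) = -16 + 8*J)
((-4 - 57) + n(0, M(-3, 3)))**2 = ((-4 - 57) + (-16 + 8*(-1 - 3 + 7*3)))**2 = (-61 + (-16 + 8*(-1 - 3 + 21)))**2 = (-61 + (-16 + 8*17))**2 = (-61 + (-16 + 136))**2 = (-61 + 120)**2 = 59**2 = 3481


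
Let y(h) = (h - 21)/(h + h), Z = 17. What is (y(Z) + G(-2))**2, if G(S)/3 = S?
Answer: 10816/289 ≈ 37.426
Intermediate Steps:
G(S) = 3*S
y(h) = (-21 + h)/(2*h) (y(h) = (-21 + h)/((2*h)) = (-21 + h)*(1/(2*h)) = (-21 + h)/(2*h))
(y(Z) + G(-2))**2 = ((1/2)*(-21 + 17)/17 + 3*(-2))**2 = ((1/2)*(1/17)*(-4) - 6)**2 = (-2/17 - 6)**2 = (-104/17)**2 = 10816/289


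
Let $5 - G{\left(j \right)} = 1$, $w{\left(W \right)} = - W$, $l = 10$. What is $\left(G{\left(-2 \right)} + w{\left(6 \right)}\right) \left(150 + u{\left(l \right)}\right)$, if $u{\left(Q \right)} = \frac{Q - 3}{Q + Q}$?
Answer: $- \frac{3007}{10} \approx -300.7$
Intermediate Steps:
$G{\left(j \right)} = 4$ ($G{\left(j \right)} = 5 - 1 = 4$)
$u{\left(Q \right)} = \frac{-3 + Q}{2 Q}$
$\left(G{\left(-2 \right)} + w{\left(6 \right)}\right) \left(150 + u{\left(l \right)}\right) = \left(4 - 6\right) \left(150 + \frac{-3 + 10}{2 \cdot 10}\right) = \left(4 - 6\right) \left(150 + \frac{1}{2} \cdot \frac{1}{10} \cdot 7\right) = - 2 \left(150 + \frac{7}{20}\right) = \left(-2\right) \frac{3007}{20} = - \frac{3007}{10}$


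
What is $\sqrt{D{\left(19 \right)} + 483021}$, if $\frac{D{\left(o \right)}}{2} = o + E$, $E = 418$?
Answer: $\sqrt{483895} \approx 695.63$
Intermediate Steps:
$D{\left(o \right)} = 836 + 2 o$ ($D{\left(o \right)} = 2 \left(o + 418\right) = 2 \left(418 + o\right) = 836 + 2 o$)
$\sqrt{D{\left(19 \right)} + 483021} = \sqrt{\left(836 + 2 \cdot 19\right) + 483021} = \sqrt{\left(836 + 38\right) + 483021} = \sqrt{874 + 483021} = \sqrt{483895}$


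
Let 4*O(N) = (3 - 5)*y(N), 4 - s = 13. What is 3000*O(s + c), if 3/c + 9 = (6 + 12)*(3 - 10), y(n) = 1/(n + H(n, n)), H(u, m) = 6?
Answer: 16875/34 ≈ 496.32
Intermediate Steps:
s = -9 (s = 4 - 1*13 = 4 - 13 = -9)
y(n) = 1/(6 + n) (y(n) = 1/(n + 6) = 1/(6 + n))
c = -1/45 (c = 3/(-9 + (6 + 12)*(3 - 10)) = 3/(-9 + 18*(-7)) = 3/(-9 - 126) = 3/(-135) = 3*(-1/135) = -1/45 ≈ -0.022222)
O(N) = -1/(2*(6 + N)) (O(N) = ((3 - 5)/(6 + N))/4 = (-2/(6 + N))/4 = -1/(2*(6 + N)))
3000*O(s + c) = 3000*(-1/(12 + 2*(-9 - 1/45))) = 3000*(-1/(12 + 2*(-406/45))) = 3000*(-1/(12 - 812/45)) = 3000*(-1/(-272/45)) = 3000*(-1*(-45/272)) = 3000*(45/272) = 16875/34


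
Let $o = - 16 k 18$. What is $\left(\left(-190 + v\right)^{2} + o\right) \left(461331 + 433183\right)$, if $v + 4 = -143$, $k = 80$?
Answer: $80979457906$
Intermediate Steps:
$v = -147$ ($v = -4 - 143 = -147$)
$o = -23040$ ($o = \left(-16\right) 80 \cdot 18 = \left(-1280\right) 18 = -23040$)
$\left(\left(-190 + v\right)^{2} + o\right) \left(461331 + 433183\right) = \left(\left(-190 - 147\right)^{2} - 23040\right) \left(461331 + 433183\right) = \left(\left(-337\right)^{2} - 23040\right) 894514 = \left(113569 - 23040\right) 894514 = 90529 \cdot 894514 = 80979457906$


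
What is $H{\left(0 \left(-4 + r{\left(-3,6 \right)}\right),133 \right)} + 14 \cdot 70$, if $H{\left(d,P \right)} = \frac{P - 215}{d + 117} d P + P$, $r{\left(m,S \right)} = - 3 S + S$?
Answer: $1113$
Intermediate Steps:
$r{\left(m,S \right)} = - 2 S$
$H{\left(d,P \right)} = P + \frac{P d \left(-215 + P\right)}{117 + d}$ ($H{\left(d,P \right)} = \frac{-215 + P}{117 + d} d P + P = \frac{d \left(-215 + P\right)}{117 + d} P + P = \frac{P d \left(-215 + P\right)}{117 + d} + P = P + \frac{P d \left(-215 + P\right)}{117 + d}$)
$H{\left(0 \left(-4 + r{\left(-3,6 \right)}\right),133 \right)} + 14 \cdot 70 = \frac{133 \left(117 - 214 \cdot 0 \left(-4 - 12\right) + 133 \cdot 0 \left(-4 - 12\right)\right)}{117 + 0 \left(-4 - 12\right)} + 14 \cdot 70 = \frac{133 \left(117 - 214 \cdot 0 \left(-4 - 12\right) + 133 \cdot 0 \left(-4 - 12\right)\right)}{117 + 0 \left(-4 - 12\right)} + 980 = \frac{133 \left(117 - 214 \cdot 0 \left(-16\right) + 133 \cdot 0 \left(-16\right)\right)}{117 + 0 \left(-16\right)} + 980 = \frac{133 \left(117 - 0 + 133 \cdot 0\right)}{117 + 0} + 980 = \frac{133 \left(117 + 0 + 0\right)}{117} + 980 = 133 \cdot \frac{1}{117} \cdot 117 + 980 = 133 + 980 = 1113$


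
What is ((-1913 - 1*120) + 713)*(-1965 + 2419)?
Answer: -599280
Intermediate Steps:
((-1913 - 1*120) + 713)*(-1965 + 2419) = ((-1913 - 120) + 713)*454 = (-2033 + 713)*454 = -1320*454 = -599280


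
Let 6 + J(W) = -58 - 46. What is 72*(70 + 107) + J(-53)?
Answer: 12634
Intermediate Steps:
J(W) = -110 (J(W) = -6 + (-58 - 46) = -6 - 104 = -110)
72*(70 + 107) + J(-53) = 72*(70 + 107) - 110 = 72*177 - 110 = 12744 - 110 = 12634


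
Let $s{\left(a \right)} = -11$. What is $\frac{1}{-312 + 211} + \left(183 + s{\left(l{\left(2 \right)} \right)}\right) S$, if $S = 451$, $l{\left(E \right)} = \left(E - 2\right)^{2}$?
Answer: $\frac{7834771}{101} \approx 77572.0$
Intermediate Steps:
$l{\left(E \right)} = \left(-2 + E\right)^{2}$
$\frac{1}{-312 + 211} + \left(183 + s{\left(l{\left(2 \right)} \right)}\right) S = \frac{1}{-312 + 211} + \left(183 - 11\right) 451 = \frac{1}{-101} + 172 \cdot 451 = - \frac{1}{101} + 77572 = \frac{7834771}{101}$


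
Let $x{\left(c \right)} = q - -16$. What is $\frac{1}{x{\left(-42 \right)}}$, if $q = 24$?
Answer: $\frac{1}{40} \approx 0.025$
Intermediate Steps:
$x{\left(c \right)} = 40$ ($x{\left(c \right)} = 24 - -16 = 24 + 16 = 40$)
$\frac{1}{x{\left(-42 \right)}} = \frac{1}{40}$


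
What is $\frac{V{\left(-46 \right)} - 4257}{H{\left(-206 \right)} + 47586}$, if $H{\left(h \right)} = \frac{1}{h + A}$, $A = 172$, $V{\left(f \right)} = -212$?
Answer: $- \frac{151946}{1617923} \approx -0.093914$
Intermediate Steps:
$H{\left(h \right)} = \frac{1}{172 + h}$ ($H{\left(h \right)} = \frac{1}{h + 172} = \frac{1}{172 + h}$)
$\frac{V{\left(-46 \right)} - 4257}{H{\left(-206 \right)} + 47586} = \frac{-212 - 4257}{\frac{1}{172 - 206} + 47586} = \frac{-212 - 4257}{\frac{1}{-34} + 47586} = - \frac{4469}{- \frac{1}{34} + 47586} = - \frac{4469}{\frac{1617923}{34}} = \left(-4469\right) \frac{34}{1617923} = - \frac{151946}{1617923}$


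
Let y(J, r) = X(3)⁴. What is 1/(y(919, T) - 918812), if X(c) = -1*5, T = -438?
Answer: -1/918187 ≈ -1.0891e-6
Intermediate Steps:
X(c) = -5
y(J, r) = 625 (y(J, r) = (-5)⁴ = 625)
1/(y(919, T) - 918812) = 1/(625 - 918812) = 1/(-918187) = -1/918187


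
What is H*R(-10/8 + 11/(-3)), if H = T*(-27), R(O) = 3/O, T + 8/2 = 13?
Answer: 8748/59 ≈ 148.27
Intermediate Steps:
T = 9 (T = -4 + 13 = 9)
H = -243 (H = 9*(-27) = -243)
H*R(-10/8 + 11/(-3)) = -729/(-10/8 + 11/(-3)) = -729/(-10*⅛ + 11*(-⅓)) = -729/(-5/4 - 11/3) = -729/(-59/12) = -729*(-12)/59 = -243*(-36/59) = 8748/59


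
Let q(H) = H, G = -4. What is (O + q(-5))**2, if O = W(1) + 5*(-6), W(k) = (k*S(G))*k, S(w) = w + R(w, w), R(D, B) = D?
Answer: 1849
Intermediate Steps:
S(w) = 2*w (S(w) = w + w = 2*w)
W(k) = -8*k**2 (W(k) = (k*(2*(-4)))*k = (k*(-8))*k = (-8*k)*k = -8*k**2)
O = -38 (O = -8*1**2 + 5*(-6) = -8*1 - 30 = -8 - 30 = -38)
(O + q(-5))**2 = (-38 - 5)**2 = (-43)**2 = 1849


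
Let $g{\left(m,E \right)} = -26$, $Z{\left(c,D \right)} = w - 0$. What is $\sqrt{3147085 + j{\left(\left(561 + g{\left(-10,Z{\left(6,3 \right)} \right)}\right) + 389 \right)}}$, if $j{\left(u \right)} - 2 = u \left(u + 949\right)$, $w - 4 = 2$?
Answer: $27 \sqrt{6691} \approx 2208.6$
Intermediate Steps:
$w = 6$ ($w = 4 + 2 = 6$)
$Z{\left(c,D \right)} = 6$ ($Z{\left(c,D \right)} = 6 - 0 = 6 + 0 = 6$)
$j{\left(u \right)} = 2 + u \left(949 + u\right)$ ($j{\left(u \right)} = 2 + u \left(u + 949\right) = 2 + u \left(949 + u\right)$)
$\sqrt{3147085 + j{\left(\left(561 + g{\left(-10,Z{\left(6,3 \right)} \right)}\right) + 389 \right)}} = \sqrt{3147085 + \left(2 + \left(\left(561 - 26\right) + 389\right)^{2} + 949 \left(\left(561 - 26\right) + 389\right)\right)} = \sqrt{3147085 + \left(2 + \left(535 + 389\right)^{2} + 949 \left(535 + 389\right)\right)} = \sqrt{3147085 + \left(2 + 924^{2} + 949 \cdot 924\right)} = \sqrt{3147085 + \left(2 + 853776 + 876876\right)} = \sqrt{3147085 + 1730654} = \sqrt{4877739} = 27 \sqrt{6691}$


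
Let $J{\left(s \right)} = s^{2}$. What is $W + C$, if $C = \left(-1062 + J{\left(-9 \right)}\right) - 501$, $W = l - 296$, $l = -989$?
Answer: $-2767$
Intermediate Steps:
$W = -1285$ ($W = -989 - 296 = -1285$)
$C = -1482$ ($C = \left(-1062 + \left(-9\right)^{2}\right) - 501 = \left(-1062 + 81\right) - 501 = -981 - 501 = -1482$)
$W + C = -1285 - 1482 = -2767$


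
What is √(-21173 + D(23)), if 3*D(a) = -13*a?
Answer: I*√191454/3 ≈ 145.85*I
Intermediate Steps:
D(a) = -13*a/3 (D(a) = (-13*a)/3 = -13*a/3)
√(-21173 + D(23)) = √(-21173 - 13/3*23) = √(-21173 - 299/3) = √(-63818/3) = I*√191454/3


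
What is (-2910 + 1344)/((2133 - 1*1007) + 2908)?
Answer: -783/2017 ≈ -0.38820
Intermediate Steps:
(-2910 + 1344)/((2133 - 1*1007) + 2908) = -1566/((2133 - 1007) + 2908) = -1566/(1126 + 2908) = -1566/4034 = -1566*1/4034 = -783/2017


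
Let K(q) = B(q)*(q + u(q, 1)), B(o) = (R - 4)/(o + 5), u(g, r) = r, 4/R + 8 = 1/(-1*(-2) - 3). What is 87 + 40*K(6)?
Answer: -2587/99 ≈ -26.131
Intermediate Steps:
R = -4/9 (R = 4/(-8 + 1/(-1*(-2) - 3)) = 4/(-8 + 1/(2 - 3)) = 4/(-8 + 1/(-1)) = 4/(-8 - 1) = 4/(-9) = 4*(-⅑) = -4/9 ≈ -0.44444)
B(o) = -40/(9*(5 + o)) (B(o) = (-4/9 - 4)/(o + 5) = -40/(9*(5 + o)))
K(q) = -40*(1 + q)/(45 + 9*q) (K(q) = (-40/(45 + 9*q))*(q + 1) = (-40/(45 + 9*q))*(1 + q) = -40*(1 + q)/(45 + 9*q))
87 + 40*K(6) = 87 + 40*(40*(-1 - 1*6)/(9*(5 + 6))) = 87 + 40*((40/9)*(-1 - 6)/11) = 87 + 40*((40/9)*(1/11)*(-7)) = 87 + 40*(-280/99) = 87 - 11200/99 = -2587/99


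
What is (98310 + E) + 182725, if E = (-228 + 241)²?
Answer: 281204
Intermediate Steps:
E = 169 (E = 13² = 169)
(98310 + E) + 182725 = (98310 + 169) + 182725 = 98479 + 182725 = 281204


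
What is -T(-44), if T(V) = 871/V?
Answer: 871/44 ≈ 19.795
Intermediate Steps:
-T(-44) = -871/(-44) = -871*(-1)/44 = -1*(-871/44) = 871/44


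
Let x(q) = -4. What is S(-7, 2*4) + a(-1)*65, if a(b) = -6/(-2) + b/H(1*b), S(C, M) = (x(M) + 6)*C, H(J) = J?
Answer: 246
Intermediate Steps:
S(C, M) = 2*C (S(C, M) = (-4 + 6)*C = 2*C)
a(b) = 4 (a(b) = -6/(-2) + b/((1*b)) = -6*(-½) + b/b = 3 + 1 = 4)
S(-7, 2*4) + a(-1)*65 = 2*(-7) + 4*65 = -14 + 260 = 246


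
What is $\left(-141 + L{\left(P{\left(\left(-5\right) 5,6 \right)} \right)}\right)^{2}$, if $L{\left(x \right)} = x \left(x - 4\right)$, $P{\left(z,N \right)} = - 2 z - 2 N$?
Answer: $1324801$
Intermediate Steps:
$P{\left(z,N \right)} = - 2 N - 2 z$
$L{\left(x \right)} = x \left(-4 + x\right)$
$\left(-141 + L{\left(P{\left(\left(-5\right) 5,6 \right)} \right)}\right)^{2} = \left(-141 + \left(\left(-2\right) 6 - 2 \left(\left(-5\right) 5\right)\right) \left(-4 - \left(12 + 2 \left(\left(-5\right) 5\right)\right)\right)\right)^{2} = \left(-141 + \left(-12 - -50\right) \left(-4 - -38\right)\right)^{2} = \left(-141 + \left(-12 + 50\right) \left(-4 + \left(-12 + 50\right)\right)\right)^{2} = \left(-141 + 38 \left(-4 + 38\right)\right)^{2} = \left(-141 + 38 \cdot 34\right)^{2} = \left(-141 + 1292\right)^{2} = 1151^{2} = 1324801$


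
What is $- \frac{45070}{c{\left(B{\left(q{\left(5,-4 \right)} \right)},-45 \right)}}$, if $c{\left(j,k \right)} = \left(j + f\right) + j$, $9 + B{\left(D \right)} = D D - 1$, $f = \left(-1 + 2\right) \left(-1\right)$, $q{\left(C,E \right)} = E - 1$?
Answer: $- \frac{45070}{29} \approx -1554.1$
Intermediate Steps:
$q{\left(C,E \right)} = -1 + E$
$f = -1$ ($f = 1 \left(-1\right) = -1$)
$B{\left(D \right)} = -10 + D^{2}$ ($B{\left(D \right)} = -9 + \left(D D - 1\right) = -9 + \left(D^{2} - 1\right) = -9 + \left(-1 + D^{2}\right) = -10 + D^{2}$)
$c{\left(j,k \right)} = -1 + 2 j$ ($c{\left(j,k \right)} = \left(j - 1\right) + j = \left(-1 + j\right) + j = -1 + 2 j$)
$- \frac{45070}{c{\left(B{\left(q{\left(5,-4 \right)} \right)},-45 \right)}} = - \frac{45070}{-1 + 2 \left(-10 + \left(-1 - 4\right)^{2}\right)} = - \frac{45070}{-1 + 2 \left(-10 + \left(-5\right)^{2}\right)} = - \frac{45070}{-1 + 2 \left(-10 + 25\right)} = - \frac{45070}{-1 + 2 \cdot 15} = - \frac{45070}{-1 + 30} = - \frac{45070}{29}$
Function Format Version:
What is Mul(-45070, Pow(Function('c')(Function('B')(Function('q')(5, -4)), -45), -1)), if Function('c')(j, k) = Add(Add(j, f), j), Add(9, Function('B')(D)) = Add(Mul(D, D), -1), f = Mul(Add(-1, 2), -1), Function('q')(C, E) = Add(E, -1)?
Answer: Rational(-45070, 29) ≈ -1554.1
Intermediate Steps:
Function('q')(C, E) = Add(-1, E)
f = -1 (f = Mul(1, -1) = -1)
Function('B')(D) = Add(-10, Pow(D, 2)) (Function('B')(D) = Add(-9, Add(Mul(D, D), -1)) = Add(-9, Add(Pow(D, 2), -1)) = Add(-9, Add(-1, Pow(D, 2))) = Add(-10, Pow(D, 2)))
Function('c')(j, k) = Add(-1, Mul(2, j)) (Function('c')(j, k) = Add(Add(j, -1), j) = Add(Add(-1, j), j) = Add(-1, Mul(2, j)))
Mul(-45070, Pow(Function('c')(Function('B')(Function('q')(5, -4)), -45), -1)) = Mul(-45070, Pow(Add(-1, Mul(2, Add(-10, Pow(Add(-1, -4), 2)))), -1)) = Mul(-45070, Pow(Add(-1, Mul(2, Add(-10, Pow(-5, 2)))), -1)) = Mul(-45070, Pow(Add(-1, Mul(2, Add(-10, 25))), -1)) = Mul(-45070, Pow(Add(-1, Mul(2, 15)), -1)) = Mul(-45070, Pow(Add(-1, 30), -1)) = Mul(-45070, Pow(29, -1)) = Mul(-45070, Rational(1, 29)) = Rational(-45070, 29)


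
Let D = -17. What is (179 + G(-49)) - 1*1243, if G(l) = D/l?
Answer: -52119/49 ≈ -1063.7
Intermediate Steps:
G(l) = -17/l
(179 + G(-49)) - 1*1243 = (179 - 17/(-49)) - 1*1243 = (179 - 17*(-1/49)) - 1243 = (179 + 17/49) - 1243 = 8788/49 - 1243 = -52119/49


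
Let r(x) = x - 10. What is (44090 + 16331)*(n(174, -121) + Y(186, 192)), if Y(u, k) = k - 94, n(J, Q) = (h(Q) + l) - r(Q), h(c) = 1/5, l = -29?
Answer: 60481421/5 ≈ 1.2096e+7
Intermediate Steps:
h(c) = ⅕
r(x) = -10 + x
n(J, Q) = -94/5 - Q (n(J, Q) = (⅕ - 29) - (-10 + Q) = -144/5 + (10 - Q) = -94/5 - Q)
Y(u, k) = -94 + k
(44090 + 16331)*(n(174, -121) + Y(186, 192)) = (44090 + 16331)*((-94/5 - 1*(-121)) + (-94 + 192)) = 60421*((-94/5 + 121) + 98) = 60421*(511/5 + 98) = 60421*(1001/5) = 60481421/5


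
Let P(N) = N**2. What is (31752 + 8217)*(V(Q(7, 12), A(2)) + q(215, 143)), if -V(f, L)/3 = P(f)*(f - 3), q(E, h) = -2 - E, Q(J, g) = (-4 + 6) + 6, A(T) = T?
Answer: -47043513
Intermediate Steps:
Q(J, g) = 8 (Q(J, g) = 2 + 6 = 8)
V(f, L) = -3*f**2*(-3 + f) (V(f, L) = -3*f**2*(f - 3) = -3*f**2*(-3 + f))
(31752 + 8217)*(V(Q(7, 12), A(2)) + q(215, 143)) = (31752 + 8217)*(3*8**2*(3 - 1*8) + (-2 - 1*215)) = 39969*(3*64*(3 - 8) + (-2 - 215)) = 39969*(3*64*(-5) - 217) = 39969*(-960 - 217) = 39969*(-1177) = -47043513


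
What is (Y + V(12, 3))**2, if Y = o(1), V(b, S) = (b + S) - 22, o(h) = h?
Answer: 36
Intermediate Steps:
V(b, S) = -22 + S + b (V(b, S) = (S + b) - 22 = -22 + S + b)
Y = 1
(Y + V(12, 3))**2 = (1 + (-22 + 3 + 12))**2 = (1 - 7)**2 = (-6)**2 = 36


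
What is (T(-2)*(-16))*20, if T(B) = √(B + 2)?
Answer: 0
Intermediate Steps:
T(B) = √(2 + B)
(T(-2)*(-16))*20 = (√(2 - 2)*(-16))*20 = (√0*(-16))*20 = (0*(-16))*20 = 0*20 = 0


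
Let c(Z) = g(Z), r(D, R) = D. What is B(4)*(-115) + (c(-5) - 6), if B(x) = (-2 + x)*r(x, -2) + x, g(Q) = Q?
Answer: -1391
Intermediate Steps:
c(Z) = Z
B(x) = x + x*(-2 + x) (B(x) = (-2 + x)*x + x = x*(-2 + x) + x = x + x*(-2 + x))
B(4)*(-115) + (c(-5) - 6) = (4*(-1 + 4))*(-115) + (-5 - 6) = (4*3)*(-115) - 11 = 12*(-115) - 11 = -1380 - 11 = -1391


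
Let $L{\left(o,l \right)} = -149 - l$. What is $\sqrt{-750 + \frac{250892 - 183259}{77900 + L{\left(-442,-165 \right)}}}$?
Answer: $\frac{i \sqrt{1136976899793}}{38958} \approx 27.37 i$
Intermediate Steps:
$\sqrt{-750 + \frac{250892 - 183259}{77900 + L{\left(-442,-165 \right)}}} = \sqrt{-750 + \frac{250892 - 183259}{77900 - -16}} = \sqrt{-750 + \frac{67633}{77900 + \left(-149 + 165\right)}} = \sqrt{-750 + \frac{67633}{77900 + 16}} = \sqrt{-750 + \frac{67633}{77916}} = \sqrt{- \frac{58369367}{77916}} = \frac{i \sqrt{1136976899793}}{38958}$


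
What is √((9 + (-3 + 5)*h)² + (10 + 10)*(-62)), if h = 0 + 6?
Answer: I*√799 ≈ 28.267*I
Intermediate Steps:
h = 6
√((9 + (-3 + 5)*h)² + (10 + 10)*(-62)) = √((9 + (-3 + 5)*6)² + (10 + 10)*(-62)) = √((9 + 2*6)² + 20*(-62)) = √((9 + 12)² - 1240) = √(21² - 1240) = √(441 - 1240) = √(-799) = I*√799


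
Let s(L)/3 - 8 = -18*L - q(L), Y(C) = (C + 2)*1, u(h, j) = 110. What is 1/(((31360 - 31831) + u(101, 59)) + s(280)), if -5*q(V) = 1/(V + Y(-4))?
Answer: -1390/21485227 ≈ -6.4696e-5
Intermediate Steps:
Y(C) = 2 + C (Y(C) = (2 + C)*1 = 2 + C)
q(V) = -1/(5*(-2 + V)) (q(V) = -1/(5*(V + (2 - 4))) = -1/(5*(V - 2)) = -1/(5*(-2 + V)))
s(L) = 24 - 54*L + 3/(-10 + 5*L) (s(L) = 24 + 3*(-18*L - (-1)/(-10 + 5*L)) = 24 + 3*(-18*L + 1/(-10 + 5*L)) = 24 + 3*(1/(-10 + 5*L) - 18*L) = 24 + (-54*L + 3/(-10 + 5*L)) = 24 - 54*L + 3/(-10 + 5*L))
1/(((31360 - 31831) + u(101, 59)) + s(280)) = 1/(((31360 - 31831) + 110) + 3*(-79 - 90*280² + 220*280)/(5*(-2 + 280))) = 1/((-471 + 110) + (⅗)*(-79 - 90*78400 + 61600)/278) = 1/(-361 + (⅗)*(1/278)*(-79 - 7056000 + 61600)) = 1/(-361 + (⅗)*(1/278)*(-6994479)) = 1/(-361 - 20983437/1390) = 1/(-21485227/1390) = -1390/21485227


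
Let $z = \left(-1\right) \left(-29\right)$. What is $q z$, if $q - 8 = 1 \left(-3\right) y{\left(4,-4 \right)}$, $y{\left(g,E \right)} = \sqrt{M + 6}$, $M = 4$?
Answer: $232 - 87 \sqrt{10} \approx -43.118$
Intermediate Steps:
$y{\left(g,E \right)} = \sqrt{10}$ ($y{\left(g,E \right)} = \sqrt{4 + 6} = \sqrt{10}$)
$z = 29$
$q = 8 - 3 \sqrt{10}$ ($q = 8 + 1 \left(-3\right) \sqrt{10} = 8 - 3 \sqrt{10} \approx -1.4868$)
$q z = \left(8 - 3 \sqrt{10}\right) 29 = 232 - 87 \sqrt{10}$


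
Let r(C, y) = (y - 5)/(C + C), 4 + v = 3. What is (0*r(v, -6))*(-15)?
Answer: 0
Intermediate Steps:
v = -1 (v = -4 + 3 = -1)
r(C, y) = (-5 + y)/(2*C) (r(C, y) = (-5 + y)/((2*C)) = (-5 + y)*(1/(2*C)) = (-5 + y)/(2*C))
(0*r(v, -6))*(-15) = (0*((1/2)*(-5 - 6)/(-1)))*(-15) = (0*((1/2)*(-1)*(-11)))*(-15) = (0*(11/2))*(-15) = 0*(-15) = 0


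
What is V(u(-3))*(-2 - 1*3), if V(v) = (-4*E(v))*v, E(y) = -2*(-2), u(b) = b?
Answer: -240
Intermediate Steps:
E(y) = 4
V(v) = -16*v (V(v) = (-4*4)*v = -16*v)
V(u(-3))*(-2 - 1*3) = (-16*(-3))*(-2 - 1*3) = 48*(-2 - 3) = 48*(-5) = -240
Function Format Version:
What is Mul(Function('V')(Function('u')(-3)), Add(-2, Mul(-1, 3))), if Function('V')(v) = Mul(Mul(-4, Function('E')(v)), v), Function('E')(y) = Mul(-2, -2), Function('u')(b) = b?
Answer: -240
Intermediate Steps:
Function('E')(y) = 4
Function('V')(v) = Mul(-16, v) (Function('V')(v) = Mul(Mul(-4, 4), v) = Mul(-16, v))
Mul(Function('V')(Function('u')(-3)), Add(-2, Mul(-1, 3))) = Mul(Mul(-16, -3), Add(-2, Mul(-1, 3))) = Mul(48, Add(-2, -3)) = Mul(48, -5) = -240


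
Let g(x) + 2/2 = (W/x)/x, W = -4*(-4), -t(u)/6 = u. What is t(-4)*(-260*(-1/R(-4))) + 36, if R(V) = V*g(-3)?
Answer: -13788/7 ≈ -1969.7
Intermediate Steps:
t(u) = -6*u
W = 16
g(x) = -1 + 16/x² (g(x) = -1 + (16/x)/x = -1 + 16/x²)
R(V) = 7*V/9 (R(V) = V*(-1 + 16/(-3)²) = V*(-1 + 16*(⅑)) = V*(-1 + 16/9) = V*(7/9) = 7*V/9)
t(-4)*(-260*(-1/R(-4))) + 36 = (-6*(-4))*(-260/((-7*(-4)/9))) + 36 = 24*(-260/((-1*(-28/9)))) + 36 = 24*(-260/28/9) + 36 = 24*(-260*9/28) + 36 = 24*(-585/7) + 36 = -14040/7 + 36 = -13788/7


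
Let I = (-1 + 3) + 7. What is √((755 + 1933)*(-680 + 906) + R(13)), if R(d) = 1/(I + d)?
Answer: √294024214/22 ≈ 779.42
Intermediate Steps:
I = 9 (I = 2 + 7 = 9)
R(d) = 1/(9 + d)
√((755 + 1933)*(-680 + 906) + R(13)) = √((755 + 1933)*(-680 + 906) + 1/(9 + 13)) = √(2688*226 + 1/22) = √(607488 + 1/22) = √(13364737/22) = √294024214/22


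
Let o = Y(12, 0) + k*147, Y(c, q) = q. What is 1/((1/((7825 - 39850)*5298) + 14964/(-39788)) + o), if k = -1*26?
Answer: -8313754050/31778294726299 ≈ -0.00026162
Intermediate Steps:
k = -26
o = -3822 (o = 0 - 26*147 = 0 - 3822 = -3822)
1/((1/((7825 - 39850)*5298) + 14964/(-39788)) + o) = 1/((1/((7825 - 39850)*5298) + 14964/(-39788)) - 3822) = 1/(((1/5298)/(-32025) + 14964*(-1/39788)) - 3822) = 1/((-1/32025*1/5298 - 129/343) - 3822) = 1/((-1/169668450 - 129/343) - 3822) = 1/(-3126747199/8313754050 - 3822) = 1/(-31778294726299/8313754050) = -8313754050/31778294726299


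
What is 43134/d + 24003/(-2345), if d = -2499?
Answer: -1096141/39865 ≈ -27.496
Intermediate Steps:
43134/d + 24003/(-2345) = 43134/(-2499) + 24003/(-2345) = 43134*(-1/2499) + 24003*(-1/2345) = -2054/119 - 3429/335 = -1096141/39865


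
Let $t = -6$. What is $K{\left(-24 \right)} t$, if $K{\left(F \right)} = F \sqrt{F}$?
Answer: $288 i \sqrt{6} \approx 705.45 i$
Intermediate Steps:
$K{\left(F \right)} = F^{\frac{3}{2}}$
$K{\left(-24 \right)} t = \left(-24\right)^{\frac{3}{2}} \left(-6\right) = - 48 i \sqrt{6} \left(-6\right) = 288 i \sqrt{6}$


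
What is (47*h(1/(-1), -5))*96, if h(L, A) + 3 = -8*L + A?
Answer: 0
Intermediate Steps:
h(L, A) = -3 + A - 8*L (h(L, A) = -3 + (-8*L + A) = -3 + (A - 8*L) = -3 + A - 8*L)
(47*h(1/(-1), -5))*96 = (47*(-3 - 5 - 8/(-1)))*96 = (47*(-3 - 5 - 8*(-1)))*96 = (47*(-3 - 5 + 8))*96 = (47*0)*96 = 0*96 = 0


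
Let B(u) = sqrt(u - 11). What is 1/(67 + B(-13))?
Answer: 67/4513 - 2*I*sqrt(6)/4513 ≈ 0.014846 - 0.0010855*I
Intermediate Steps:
B(u) = sqrt(-11 + u)
1/(67 + B(-13)) = 1/(67 + sqrt(-11 - 13)) = 1/(67 + sqrt(-24)) = 1/(67 + 2*I*sqrt(6))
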